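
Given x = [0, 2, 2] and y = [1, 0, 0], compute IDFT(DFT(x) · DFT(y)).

(x ⊛ y)[n] = Σ(m=0 to 2) x[m] · y[(n-m) mod 3]

Computing each output sample:
(x ⊛ y)[0] = 0
(x ⊛ y)[1] = 2
(x ⊛ y)[2] = 2

x ⊛ y = [0, 2, 2]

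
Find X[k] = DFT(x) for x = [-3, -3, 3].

X[k] = Σ(n=0 to 2) x[n] · ω_3^(nk)
where ω_3 = e^(-2πi/3)

Computing each X[k]:
X[0] = -3
X[1] = -3.0000+5.1962i
X[2] = -3.0000-5.1962i

X = [-3, -3.0000+5.1962i, -3.0000-5.1962i]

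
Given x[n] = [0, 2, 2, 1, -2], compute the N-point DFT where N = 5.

X[k] = Σ(n=0 to 4) x[n] · ω_5^(nk)
where ω_5 = e^(-2πi/5)

Computing each X[k]:
X[0] = 3
X[1] = -2.4271-4.3920i
X[2] = 0.9271-1.4001i
X[3] = 0.9271+1.4001i
X[4] = -2.4271+4.3920i

X = [3, -2.4271-4.3920i, 0.9271-1.4001i, 0.9271+1.4001i, -2.4271+4.3920i]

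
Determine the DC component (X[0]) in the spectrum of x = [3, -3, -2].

X[0] = Σ(n=0 to 2) x[n] · ω_3^0 = Σ x[n]
= (3) + (-3) + (-2)

X[0] = -2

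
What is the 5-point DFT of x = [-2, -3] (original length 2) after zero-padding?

Original 2-point DFT: [-5, 1]
Zero-padded 5-point DFT provides frequency interpolation.

DFT_5([x, 0, ...]) = [-5, -2.9271+2.8532i, 0.4271+1.7634i, 0.4271-1.7634i, -2.9271-2.8532i]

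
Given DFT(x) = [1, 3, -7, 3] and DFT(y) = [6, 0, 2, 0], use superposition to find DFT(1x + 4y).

By linearity: DFT(1x + 4y) = 1·DFT(x) + 4·DFT(y)
= 1·[1, 3, -7, 3] + 4·[6, 0, 2, 0]

Computing element-wise:
Z[0] = 1·(1) + 4·(6) = 25
Z[1] = 1·(3) + 4·(0) = 3
Z[2] = 1·(-7) + 4·(2) = 1
Z[3] = 1·(3) + 4·(0) = 3

DFT(1x + 4y) = 1·X + 4·Y = [25, 3, 1, 3]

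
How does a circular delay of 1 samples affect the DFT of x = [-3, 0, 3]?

Time shift by 1: X_shifted[k] = ω_3^(1k) · X[k]
Shifted x = [3, -3, 0]

DFT(x[n-1]) = [0, 4.5000+2.5981i, 4.5000-2.5981i]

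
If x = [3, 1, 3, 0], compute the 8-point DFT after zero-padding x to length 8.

Original 4-point DFT: [7, -1i, 5, 1i]
Zero-padded 8-point DFT provides frequency interpolation.

DFT_8([x, 0, ...]) = [7, 3.7071-3.7071i, -1i, 2.2929+2.2929i, 5, 2.2929-2.2929i, 1i, 3.7071+3.7071i]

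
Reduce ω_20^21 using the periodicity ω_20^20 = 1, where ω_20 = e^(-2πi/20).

Since ω_20^20 = 1, powers reduce modulo 20.
21 mod 20 = 1
So ω_20^21 = ω_20^1 = e^(-2πi·1/20)

ω_20^21 = ω_20^1 = 0.9511-0.3090i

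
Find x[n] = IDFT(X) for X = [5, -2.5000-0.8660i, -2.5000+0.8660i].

x[n] = (1/3) Σ(k=0 to 2) X[k] · e^(2πikn/3)

Computing each x[n]:
x[0] = 0
x[1] = 3
x[2] = 2

x = [0, 3, 2]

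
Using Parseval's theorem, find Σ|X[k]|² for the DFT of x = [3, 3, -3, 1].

Parseval: Σ|x[n]|² = (1/N)Σ|X[k]|², so Σ|X[k]|² = N·Σ|x[n]|² = 4·28.0000

Σ|X[k]|² = N·Σ|x[n]|² = 4·28.0000 = 112.0000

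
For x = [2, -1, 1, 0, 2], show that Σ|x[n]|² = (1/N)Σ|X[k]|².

Time domain:
Σ|x[n]|² = |2|² + |-1|² + |1|² + |0|² + |2|² = 10.0000

Frequency domain:
(1/5)Σ|X[k]|² = (1/5)(|4|² + |1.5000+2.2654i|² + |1.5000+2.7144i|² + |1.5000-2.7144i|² + |1.5000-2.2654i|²) = (1/5)·50.0000 = 10.0000

Both sides agree, confirming Parseval's theorem.

Σ|x[n]|² = (1/N)Σ|X[k]|² = 10.0000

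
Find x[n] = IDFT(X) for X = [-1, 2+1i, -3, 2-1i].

x[n] = (1/4) Σ(k=0 to 3) X[k] · e^(2πikn/4)

Computing each x[n]:
x[0] = 0
x[1] = 0
x[2] = -2
x[3] = 1

x = [0, 0, -2, 1]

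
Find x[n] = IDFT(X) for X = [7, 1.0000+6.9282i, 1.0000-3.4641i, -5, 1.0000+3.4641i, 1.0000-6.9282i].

x[n] = (1/6) Σ(k=0 to 5) X[k] · e^(2πikn/6)

Computing each x[n]:
x[0] = 1
x[1] = 1
x[2] = -3
x[3] = 2
x[4] = 3
x[5] = 3

x = [1, 1, -3, 2, 3, 3]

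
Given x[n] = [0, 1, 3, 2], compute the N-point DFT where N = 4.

X[k] = Σ(n=0 to 3) x[n] · ω_4^(nk)
where ω_4 = e^(-2πi/4)

Computing each X[k]:
X[0] = 6
X[1] = -3+1i
X[2] = 0
X[3] = -3-1i

X = [6, -3+1i, 0, -3-1i]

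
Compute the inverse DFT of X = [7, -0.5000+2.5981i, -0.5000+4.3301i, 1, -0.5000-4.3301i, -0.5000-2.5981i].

x[n] = (1/6) Σ(k=0 to 5) X[k] · e^(2πikn/6)

Computing each x[n]:
x[0] = 1
x[1] = -1
x[2] = 2
x[3] = 1
x[4] = 1
x[5] = 3

x = [1, -1, 2, 1, 1, 3]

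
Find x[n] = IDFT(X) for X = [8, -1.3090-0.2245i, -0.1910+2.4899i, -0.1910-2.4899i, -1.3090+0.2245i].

x[n] = (1/5) Σ(k=0 to 4) X[k] · e^(2πikn/5)

Computing each x[n]:
x[0] = 1
x[1] = 1
x[2] = 3
x[3] = 1
x[4] = 2

x = [1, 1, 3, 1, 2]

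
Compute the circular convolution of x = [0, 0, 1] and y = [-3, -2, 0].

(x ⊛ y)[n] = Σ(m=0 to 2) x[m] · y[(n-m) mod 3]

Computing each output sample:
(x ⊛ y)[0] = -2
(x ⊛ y)[1] = 0
(x ⊛ y)[2] = -3

x ⊛ y = [-2, 0, -3]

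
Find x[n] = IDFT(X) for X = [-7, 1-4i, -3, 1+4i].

x[n] = (1/4) Σ(k=0 to 3) X[k] · e^(2πikn/4)

Computing each x[n]:
x[0] = -2
x[1] = 1
x[2] = -3
x[3] = -3

x = [-2, 1, -3, -3]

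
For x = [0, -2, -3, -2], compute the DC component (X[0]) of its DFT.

X[0] = Σ(n=0 to 3) x[n] · ω_4^0 = Σ x[n]
= (0) + (-2) + (-3) + (-2)

X[0] = -7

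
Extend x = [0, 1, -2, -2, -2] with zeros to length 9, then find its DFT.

Original 5-point DFT: [-5, 2.9271-2.8532i, -0.4271-1.7634i, -0.4271+1.7634i, 2.9271+2.8532i]
Zero-padded 9-point DFT provides frequency interpolation.

DFT_9([x, 0, ...]) = [-5, 3.2981+3.7429i, 1.5209-3.3184i, -0.5000-0.8660i, -1.8191-1.8652i, -1.8191+1.8652i, -0.5000+0.8660i, 1.5209+3.3184i, 3.2981-3.7429i]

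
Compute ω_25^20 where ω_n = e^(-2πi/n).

ω_25^20 = e^(-2πi·20/25)
= cos(-2π·20/25) + i·sin(-2π·20/25)
= cos(-40π/25) + i·sin(-40π/25)

ω_25^20 = cos(-40π/25) + i·sin(-40π/25) = 0.3090+0.9511i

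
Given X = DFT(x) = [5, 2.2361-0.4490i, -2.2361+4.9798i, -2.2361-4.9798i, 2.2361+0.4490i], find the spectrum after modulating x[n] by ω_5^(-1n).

Modulation property: DFT(ω_5^(-1n)·x[n]) = X[(k-1) mod 5], so circularly shift X by 1 positions.

X[k-1] = [2.2361+0.4490i, 5, 2.2361-0.4490i, -2.2361+4.9798i, -2.2361-4.9798i]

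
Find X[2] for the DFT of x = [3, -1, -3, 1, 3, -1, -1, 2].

X[2] = Σ(n=0 to 7) x[n] · ω_8^(2n) where ω_8 = e^(-2πi/8)
= (3)·ω_8^0 + (-1)·ω_8^2 + (-3)·ω_8^4 + (1)·ω_8^6 + (3)·ω_8^8 + (-1)·ω_8^10 + (-1)·ω_8^12 + (2)·ω_8^14

X[2] = 10+5i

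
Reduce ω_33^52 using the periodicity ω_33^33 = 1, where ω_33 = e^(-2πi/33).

Since ω_33^33 = 1, powers reduce modulo 33.
52 mod 33 = 19
So ω_33^52 = ω_33^19 = e^(-2πi·19/33)

ω_33^52 = ω_33^19 = -0.8888+0.4582i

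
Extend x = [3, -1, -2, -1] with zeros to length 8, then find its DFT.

Original 4-point DFT: [-1, 5, 3, 5]
Zero-padded 8-point DFT provides frequency interpolation.

DFT_8([x, 0, ...]) = [-1, 3.0000+3.4142i, 5, 3.0000-0.5858i, 3, 3.0000+0.5858i, 5, 3.0000-3.4142i]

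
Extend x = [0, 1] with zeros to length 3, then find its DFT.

Original 2-point DFT: [1, -1]
Zero-padded 3-point DFT provides frequency interpolation.

DFT_3([x, 0, ...]) = [1, -0.5000-0.8660i, -0.5000+0.8660i]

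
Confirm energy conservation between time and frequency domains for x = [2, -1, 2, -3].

Time domain:
Σ|x[n]|² = |2|² + |-1|² + |2|² + |-3|² = 18.0000

Frequency domain:
(1/4)Σ|X[k]|² = (1/4)(|0|² + |-2i|² + |8|² + |2i|²) = (1/4)·72.0000 = 18.0000

Both sides agree, confirming Parseval's theorem.

Σ|x[n]|² = (1/N)Σ|X[k]|² = 18.0000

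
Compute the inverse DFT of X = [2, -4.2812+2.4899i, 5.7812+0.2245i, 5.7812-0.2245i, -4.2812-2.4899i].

x[n] = (1/5) Σ(k=0 to 4) X[k] · e^(2πikn/5)

Computing each x[n]:
x[0] = 1
x[1] = -3
x[2] = 2
x[3] = 3
x[4] = -1

x = [1, -3, 2, 3, -1]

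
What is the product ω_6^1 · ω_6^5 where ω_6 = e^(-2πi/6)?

The primitive 6th roots of unity are ω_6^k for k coprime to 6: k ∈ {1, 5}
Their product equals the constant term of the cyclotomic polynomial Φ_6(x) up to sign.
For n ≥ 3, the product of all primitive nth roots of unity is 1. (For n=1 it is 1; for n=2 it is -1.)

1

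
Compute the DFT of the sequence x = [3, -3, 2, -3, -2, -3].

X[k] = Σ(n=0 to 5) x[n] · ω_6^(nk)
where ω_6 = e^(-2πi/6)

Computing each X[k]:
X[0] = -6
X[1] = 3.0000-3.4641i
X[2] = 3.0000+3.4641i
X[3] = 12
X[4] = 3.0000-3.4641i
X[5] = 3.0000+3.4641i

X = [-6, 3.0000-3.4641i, 3.0000+3.4641i, 12, 3.0000-3.4641i, 3.0000+3.4641i]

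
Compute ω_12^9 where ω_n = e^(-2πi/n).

ω_12^9 = e^(-2πi·9/12)
= cos(-2π·9/12) + i·sin(-2π·9/12)
= cos(-18π/12) + i·sin(-18π/12)

ω_12^9 = cos(-18π/12) + i·sin(-18π/12) = 1i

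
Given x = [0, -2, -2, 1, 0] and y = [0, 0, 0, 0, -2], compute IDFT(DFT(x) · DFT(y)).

(x ⊛ y)[n] = Σ(m=0 to 4) x[m] · y[(n-m) mod 5]

Computing each output sample:
(x ⊛ y)[0] = 4
(x ⊛ y)[1] = 4
(x ⊛ y)[2] = -2
(x ⊛ y)[3] = 0
(x ⊛ y)[4] = 0

x ⊛ y = [4, 4, -2, 0, 0]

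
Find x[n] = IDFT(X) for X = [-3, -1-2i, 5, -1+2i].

x[n] = (1/4) Σ(k=0 to 3) X[k] · e^(2πikn/4)

Computing each x[n]:
x[0] = 0
x[1] = -1
x[2] = 1
x[3] = -3

x = [0, -1, 1, -3]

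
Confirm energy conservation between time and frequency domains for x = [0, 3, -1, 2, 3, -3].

Time domain:
Σ|x[n]|² = |0|² + |3|² + |-1|² + |2|² + |3|² + |-3|² = 32.0000

Frequency domain:
(1/6)Σ|X[k]|² = (1/6)(|4|² + |-3.0000-1.7321i|² + |1.0000-8.6603i|² + |0|² + |1.0000+8.6603i|² + |-3.0000+1.7321i|²) = (1/6)·192.0000 = 32.0000

Both sides agree, confirming Parseval's theorem.

Σ|x[n]|² = (1/N)Σ|X[k]|² = 32.0000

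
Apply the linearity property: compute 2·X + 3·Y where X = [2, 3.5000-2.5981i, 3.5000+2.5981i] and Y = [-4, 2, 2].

By linearity: DFT(2x + 3y) = 2·DFT(x) + 3·DFT(y)
= 2·[2, 3.5000-2.5981i, 3.5000+2.5981i] + 3·[-4, 2, 2]

Computing element-wise:
Z[0] = 2·(2) + 3·(-4) = -8
Z[1] = 2·(3.5000-2.5981i) + 3·(2) = 13.0000-5.1962i
Z[2] = 2·(3.5000+2.5981i) + 3·(2) = 13.0000+5.1962i

DFT(2x + 3y) = 2·X + 3·Y = [-8, 13.0000-5.1962i, 13.0000+5.1962i]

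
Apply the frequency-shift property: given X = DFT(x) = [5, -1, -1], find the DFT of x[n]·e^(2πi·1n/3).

Modulation property: DFT(ω_3^(-1n)·x[n]) = X[(k-1) mod 3], so circularly shift X by 1 positions.

X[k-1] = [-1, 5, -1]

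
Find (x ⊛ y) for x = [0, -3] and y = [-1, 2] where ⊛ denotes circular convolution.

(x ⊛ y)[n] = Σ(m=0 to 1) x[m] · y[(n-m) mod 2]

Computing each output sample:
(x ⊛ y)[0] = -6
(x ⊛ y)[1] = 3

x ⊛ y = [-6, 3]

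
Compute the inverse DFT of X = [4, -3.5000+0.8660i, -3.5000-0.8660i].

x[n] = (1/3) Σ(k=0 to 2) X[k] · e^(2πikn/3)

Computing each x[n]:
x[0] = -1
x[1] = 2
x[2] = 3

x = [-1, 2, 3]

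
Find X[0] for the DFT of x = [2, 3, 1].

X[0] = Σ(n=0 to 2) x[n] · ω_3^0 = Σ x[n]
= (2) + (3) + (1)

X[0] = 6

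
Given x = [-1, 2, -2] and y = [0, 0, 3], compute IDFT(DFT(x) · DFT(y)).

(x ⊛ y)[n] = Σ(m=0 to 2) x[m] · y[(n-m) mod 3]

Computing each output sample:
(x ⊛ y)[0] = 6
(x ⊛ y)[1] = -6
(x ⊛ y)[2] = -3

x ⊛ y = [6, -6, -3]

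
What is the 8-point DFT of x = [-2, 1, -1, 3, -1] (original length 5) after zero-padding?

Original 5-point DFT: [0, -3.6180+0.4490i, -1.3820-4.9798i, -1.3820+4.9798i, -3.6180-0.4490i]
Zero-padded 8-point DFT provides frequency interpolation.

DFT_8([x, 0, ...]) = [0, -2.4142-1.8284i, -2+2i, 0.4142-3.8284i, -8, 0.4142+3.8284i, -2-2i, -2.4142+1.8284i]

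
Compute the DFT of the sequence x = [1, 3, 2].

X[k] = Σ(n=0 to 2) x[n] · ω_3^(nk)
where ω_3 = e^(-2πi/3)

Computing each X[k]:
X[0] = 6
X[1] = -1.5000-0.8660i
X[2] = -1.5000+0.8660i

X = [6, -1.5000-0.8660i, -1.5000+0.8660i]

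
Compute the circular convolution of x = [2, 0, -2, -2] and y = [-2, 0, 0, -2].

(x ⊛ y)[n] = Σ(m=0 to 3) x[m] · y[(n-m) mod 4]

Computing each output sample:
(x ⊛ y)[0] = -4
(x ⊛ y)[1] = 4
(x ⊛ y)[2] = 8
(x ⊛ y)[3] = 0

x ⊛ y = [-4, 4, 8, 0]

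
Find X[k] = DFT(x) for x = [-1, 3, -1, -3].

X[k] = Σ(n=0 to 3) x[n] · ω_4^(nk)
where ω_4 = e^(-2πi/4)

Computing each X[k]:
X[0] = -2
X[1] = -6i
X[2] = -2
X[3] = 6i

X = [-2, -6i, -2, 6i]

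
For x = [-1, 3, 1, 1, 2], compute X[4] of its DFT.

X[4] = Σ(n=0 to 4) x[n] · ω_5^(4n) where ω_5 = e^(-2πi/5)
= (-1)·ω_5^0 + (3)·ω_5^4 + (1)·ω_5^8 + (1)·ω_5^12 + (2)·ω_5^16

X[4] = -1.0729+0.9511i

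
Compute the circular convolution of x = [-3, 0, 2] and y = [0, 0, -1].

(x ⊛ y)[n] = Σ(m=0 to 2) x[m] · y[(n-m) mod 3]

Computing each output sample:
(x ⊛ y)[0] = 0
(x ⊛ y)[1] = -2
(x ⊛ y)[2] = 3

x ⊛ y = [0, -2, 3]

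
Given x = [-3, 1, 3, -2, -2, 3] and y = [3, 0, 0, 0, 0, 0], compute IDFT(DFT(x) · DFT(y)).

(x ⊛ y)[n] = Σ(m=0 to 5) x[m] · y[(n-m) mod 6]

Computing each output sample:
(x ⊛ y)[0] = -9
(x ⊛ y)[1] = 3
(x ⊛ y)[2] = 9
(x ⊛ y)[3] = -6
(x ⊛ y)[4] = -6
(x ⊛ y)[5] = 9

x ⊛ y = [-9, 3, 9, -6, -6, 9]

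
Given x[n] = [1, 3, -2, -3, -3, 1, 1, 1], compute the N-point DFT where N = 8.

X[k] = Σ(n=0 to 7) x[n] · ω_8^(nk)
where ω_8 = e^(-2πi/8)

Computing each X[k]:
X[0] = -1
X[1] = 8.2426+4.4142i
X[2] = -1-6i
X[3] = -0.2426-1.5858i
X[4] = -5
X[5] = -0.2426+1.5858i
X[6] = -1+6i
X[7] = 8.2426-4.4142i

X = [-1, 8.2426+4.4142i, -1-6i, -0.2426-1.5858i, -5, -0.2426+1.5858i, -1+6i, 8.2426-4.4142i]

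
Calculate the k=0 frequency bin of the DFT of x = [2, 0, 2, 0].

X[0] = Σ(n=0 to 3) x[n] · ω_4^0 = Σ x[n]
= (2) + (0) + (2) + (0)

X[0] = 4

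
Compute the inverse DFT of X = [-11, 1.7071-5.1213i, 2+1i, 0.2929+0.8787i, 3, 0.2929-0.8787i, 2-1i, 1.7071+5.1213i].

x[n] = (1/8) Σ(k=0 to 7) X[k] · e^(2πikn/8)

Computing each x[n]:
x[0] = 0
x[1] = -1
x[2] = 0
x[3] = -1
x[4] = -1
x[5] = -3
x[6] = -3
x[7] = -2

x = [0, -1, 0, -1, -1, -3, -3, -2]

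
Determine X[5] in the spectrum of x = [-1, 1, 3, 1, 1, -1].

X[5] = Σ(n=0 to 5) x[n] · ω_6^(5n) where ω_6 = e^(-2πi/6)
= (-1)·ω_6^0 + (1)·ω_6^5 + (3)·ω_6^10 + (1)·ω_6^15 + (1)·ω_6^20 + (-1)·ω_6^25

X[5] = -4.0000+3.4641i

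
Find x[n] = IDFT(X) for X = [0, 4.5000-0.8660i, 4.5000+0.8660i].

x[n] = (1/3) Σ(k=0 to 2) X[k] · e^(2πikn/3)

Computing each x[n]:
x[0] = 3
x[1] = -1
x[2] = -2

x = [3, -1, -2]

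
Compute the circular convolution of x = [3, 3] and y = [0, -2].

(x ⊛ y)[n] = Σ(m=0 to 1) x[m] · y[(n-m) mod 2]

Computing each output sample:
(x ⊛ y)[0] = -6
(x ⊛ y)[1] = -6

x ⊛ y = [-6, -6]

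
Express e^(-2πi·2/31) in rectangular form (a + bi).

ω_31^2 = e^(-2πi·2/31)
= cos(-2π·2/31) + i·sin(-2π·2/31)
= cos(-4π/31) + i·sin(-4π/31)

ω_31^2 = cos(-4π/31) + i·sin(-4π/31) = 0.9190-0.3944i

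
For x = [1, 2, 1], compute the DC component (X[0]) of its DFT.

X[0] = Σ(n=0 to 2) x[n] · ω_3^0 = Σ x[n]
= (1) + (2) + (1)

X[0] = 4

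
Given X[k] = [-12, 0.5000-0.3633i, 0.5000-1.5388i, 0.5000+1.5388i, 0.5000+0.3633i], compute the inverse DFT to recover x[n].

x[n] = (1/5) Σ(k=0 to 4) X[k] · e^(2πikn/5)

Computing each x[n]:
x[0] = -2
x[1] = -2
x[2] = -3
x[3] = -2
x[4] = -3

x = [-2, -2, -3, -2, -3]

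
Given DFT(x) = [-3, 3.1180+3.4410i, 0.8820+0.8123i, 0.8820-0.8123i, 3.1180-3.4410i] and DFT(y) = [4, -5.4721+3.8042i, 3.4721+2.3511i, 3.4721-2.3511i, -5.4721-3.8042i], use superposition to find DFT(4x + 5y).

By linearity: DFT(4x + 5y) = 4·DFT(x) + 5·DFT(y)
= 4·[-3, 3.1180+3.4410i, 0.8820+0.8123i, 0.8820-0.8123i, 3.1180-3.4410i] + 5·[4, -5.4721+3.8042i, 3.4721+2.3511i, 3.4721-2.3511i, -5.4721-3.8042i]

Computing element-wise:
Z[0] = 4·(-3) + 5·(4) = 8
Z[1] = 4·(3.1180+3.4410i) + 5·(-5.4721+3.8042i) = -14.8885+32.7850i
Z[2] = 4·(0.8820+0.8123i) + 5·(3.4721+2.3511i) = 20.8885+15.0047i
Z[3] = 4·(0.8820-0.8123i) + 5·(3.4721-2.3511i) = 20.8885-15.0047i
Z[4] = 4·(3.1180-3.4410i) + 5·(-5.4721-3.8042i) = -14.8885-32.7850i

DFT(4x + 5y) = 4·X + 5·Y = [8, -14.8885+32.7850i, 20.8885+15.0047i, 20.8885-15.0047i, -14.8885-32.7850i]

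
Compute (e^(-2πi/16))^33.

Since ω_16^16 = 1, powers reduce modulo 16.
33 mod 16 = 1
So ω_16^33 = ω_16^1 = e^(-2πi·1/16)

ω_16^33 = ω_16^1 = 0.9239-0.3827i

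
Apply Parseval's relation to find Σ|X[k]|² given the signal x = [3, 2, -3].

Parseval: Σ|x[n]|² = (1/N)Σ|X[k]|², so Σ|X[k]|² = N·Σ|x[n]|² = 3·22.0000

Σ|X[k]|² = N·Σ|x[n]|² = 3·22.0000 = 66.0000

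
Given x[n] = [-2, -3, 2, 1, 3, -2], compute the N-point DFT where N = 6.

X[k] = Σ(n=0 to 5) x[n] · ω_6^(nk)
where ω_6 = e^(-2πi/6)

Computing each X[k]:
X[0] = -1
X[1] = -8.0000+1.7321i
X[2] = -1
X[3] = 7
X[4] = -1
X[5] = -8.0000-1.7321i

X = [-1, -8.0000+1.7321i, -1, 7, -1, -8.0000-1.7321i]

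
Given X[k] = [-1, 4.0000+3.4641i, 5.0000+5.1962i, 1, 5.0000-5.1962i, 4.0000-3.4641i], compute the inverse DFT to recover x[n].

x[n] = (1/6) Σ(k=0 to 5) X[k] · e^(2πikn/6)

Computing each x[n]:
x[0] = 3
x[1] = -3
x[2] = -1
x[3] = 0
x[4] = -2
x[5] = 2

x = [3, -3, -1, 0, -2, 2]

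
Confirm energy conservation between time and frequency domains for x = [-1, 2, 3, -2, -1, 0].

Time domain:
Σ|x[n]|² = |-1|² + |2|² + |3|² + |-2|² + |-1|² + |0|² = 19.0000

Frequency domain:
(1/6)Σ|X[k]|² = (1/6)(|1|² + |1.0000-5.1962i|² + |-5.0000+1.7321i|² + |1|² + |-5.0000-1.7321i|² + |1.0000+5.1962i|²) = (1/6)·114.0000 = 19.0000

Both sides agree, confirming Parseval's theorem.

Σ|x[n]|² = (1/N)Σ|X[k]|² = 19.0000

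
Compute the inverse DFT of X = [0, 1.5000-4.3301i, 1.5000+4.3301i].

x[n] = (1/3) Σ(k=0 to 2) X[k] · e^(2πikn/3)

Computing each x[n]:
x[0] = 1
x[1] = 2
x[2] = -3

x = [1, 2, -3]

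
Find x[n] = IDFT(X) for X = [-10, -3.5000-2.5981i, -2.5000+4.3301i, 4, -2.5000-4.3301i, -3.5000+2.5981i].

x[n] = (1/6) Σ(k=0 to 5) X[k] · e^(2πikn/6)

Computing each x[n]:
x[0] = -3
x[1] = -3
x[2] = 2
x[3] = -2
x[4] = -2
x[5] = -2

x = [-3, -3, 2, -2, -2, -2]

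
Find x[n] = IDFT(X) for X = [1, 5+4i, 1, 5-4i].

x[n] = (1/4) Σ(k=0 to 3) X[k] · e^(2πikn/4)

Computing each x[n]:
x[0] = 3
x[1] = -2
x[2] = -2
x[3] = 2

x = [3, -2, -2, 2]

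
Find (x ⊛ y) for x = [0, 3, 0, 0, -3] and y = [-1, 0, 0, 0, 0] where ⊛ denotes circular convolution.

(x ⊛ y)[n] = Σ(m=0 to 4) x[m] · y[(n-m) mod 5]

Computing each output sample:
(x ⊛ y)[0] = 0
(x ⊛ y)[1] = -3
(x ⊛ y)[2] = 0
(x ⊛ y)[3] = 0
(x ⊛ y)[4] = 3

x ⊛ y = [0, -3, 0, 0, 3]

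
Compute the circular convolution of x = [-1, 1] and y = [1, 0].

(x ⊛ y)[n] = Σ(m=0 to 1) x[m] · y[(n-m) mod 2]

Computing each output sample:
(x ⊛ y)[0] = -1
(x ⊛ y)[1] = 1

x ⊛ y = [-1, 1]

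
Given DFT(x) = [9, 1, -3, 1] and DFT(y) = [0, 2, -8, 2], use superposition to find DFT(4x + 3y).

By linearity: DFT(4x + 3y) = 4·DFT(x) + 3·DFT(y)
= 4·[9, 1, -3, 1] + 3·[0, 2, -8, 2]

Computing element-wise:
Z[0] = 4·(9) + 3·(0) = 36
Z[1] = 4·(1) + 3·(2) = 10
Z[2] = 4·(-3) + 3·(-8) = -36
Z[3] = 4·(1) + 3·(2) = 10

DFT(4x + 3y) = 4·X + 3·Y = [36, 10, -36, 10]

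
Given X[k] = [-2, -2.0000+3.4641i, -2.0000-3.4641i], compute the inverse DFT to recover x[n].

x[n] = (1/3) Σ(k=0 to 2) X[k] · e^(2πikn/3)

Computing each x[n]:
x[0] = -2
x[1] = -2
x[2] = 2

x = [-2, -2, 2]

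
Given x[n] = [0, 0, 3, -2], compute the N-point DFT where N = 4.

X[k] = Σ(n=0 to 3) x[n] · ω_4^(nk)
where ω_4 = e^(-2πi/4)

Computing each X[k]:
X[0] = 1
X[1] = -3-2i
X[2] = 5
X[3] = -3+2i

X = [1, -3-2i, 5, -3+2i]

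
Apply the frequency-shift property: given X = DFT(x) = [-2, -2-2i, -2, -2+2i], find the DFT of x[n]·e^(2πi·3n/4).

Modulation property: DFT(ω_4^(-3n)·x[n]) = X[(k-3) mod 4], so circularly shift X by 3 positions.

X[k-3] = [-2-2i, -2, -2+2i, -2]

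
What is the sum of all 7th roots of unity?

Sum of all nth roots of unity equals 0 for n > 1 (geometric series with r ≠ 1).

0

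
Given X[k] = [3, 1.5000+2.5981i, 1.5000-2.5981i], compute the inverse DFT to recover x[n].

x[n] = (1/3) Σ(k=0 to 2) X[k] · e^(2πikn/3)

Computing each x[n]:
x[0] = 2
x[1] = -1
x[2] = 2

x = [2, -1, 2]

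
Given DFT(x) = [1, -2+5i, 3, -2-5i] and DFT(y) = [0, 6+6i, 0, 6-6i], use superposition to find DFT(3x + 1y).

By linearity: DFT(3x + 1y) = 3·DFT(x) + 1·DFT(y)
= 3·[1, -2+5i, 3, -2-5i] + 1·[0, 6+6i, 0, 6-6i]

Computing element-wise:
Z[0] = 3·(1) + 1·(0) = 3
Z[1] = 3·(-2+5i) + 1·(6+6i) = 21i
Z[2] = 3·(3) + 1·(0) = 9
Z[3] = 3·(-2-5i) + 1·(6-6i) = -21i

DFT(3x + 1y) = 3·X + 1·Y = [3, 21i, 9, -21i]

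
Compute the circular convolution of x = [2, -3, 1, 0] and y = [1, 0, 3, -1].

(x ⊛ y)[n] = Σ(m=0 to 3) x[m] · y[(n-m) mod 4]

Computing each output sample:
(x ⊛ y)[0] = 8
(x ⊛ y)[1] = -4
(x ⊛ y)[2] = 7
(x ⊛ y)[3] = -11

x ⊛ y = [8, -4, 7, -11]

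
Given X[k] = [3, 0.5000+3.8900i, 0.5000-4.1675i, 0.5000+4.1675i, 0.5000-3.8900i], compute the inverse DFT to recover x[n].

x[n] = (1/5) Σ(k=0 to 4) X[k] · e^(2πikn/5)

Computing each x[n]:
x[0] = 1
x[1] = 0
x[2] = -2
x[3] = 3
x[4] = 1

x = [1, 0, -2, 3, 1]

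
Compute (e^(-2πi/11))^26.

Since ω_11^11 = 1, powers reduce modulo 11.
26 mod 11 = 4
So ω_11^26 = ω_11^4 = e^(-2πi·4/11)

ω_11^26 = ω_11^4 = -0.6549-0.7557i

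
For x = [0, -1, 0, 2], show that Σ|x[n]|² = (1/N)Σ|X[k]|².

Time domain:
Σ|x[n]|² = |0|² + |-1|² + |0|² + |2|² = 5.0000

Frequency domain:
(1/4)Σ|X[k]|² = (1/4)(|1|² + |3i|² + |-1|² + |-3i|²) = (1/4)·20.0000 = 5.0000

Both sides agree, confirming Parseval's theorem.

Σ|x[n]|² = (1/N)Σ|X[k]|² = 5.0000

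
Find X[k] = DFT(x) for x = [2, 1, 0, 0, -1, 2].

X[k] = Σ(n=0 to 5) x[n] · ω_6^(nk)
where ω_6 = e^(-2πi/6)

Computing each X[k]:
X[0] = 4
X[1] = 4
X[2] = 1.0000+1.7321i
X[3] = -2
X[4] = 1.0000-1.7321i
X[5] = 4

X = [4, 4, 1.0000+1.7321i, -2, 1.0000-1.7321i, 4]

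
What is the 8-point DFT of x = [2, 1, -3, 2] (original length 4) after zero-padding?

Original 4-point DFT: [2, 5+1i, -4, 5-1i]
Zero-padded 8-point DFT provides frequency interpolation.

DFT_8([x, 0, ...]) = [2, 1.2929+0.8787i, 5+1i, 2.7071-5.1213i, -4, 2.7071+5.1213i, 5-1i, 1.2929-0.8787i]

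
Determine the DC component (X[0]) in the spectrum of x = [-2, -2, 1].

X[0] = Σ(n=0 to 2) x[n] · ω_3^0 = Σ x[n]
= (-2) + (-2) + (1)

X[0] = -3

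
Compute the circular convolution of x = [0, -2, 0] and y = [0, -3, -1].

(x ⊛ y)[n] = Σ(m=0 to 2) x[m] · y[(n-m) mod 3]

Computing each output sample:
(x ⊛ y)[0] = 2
(x ⊛ y)[1] = 0
(x ⊛ y)[2] = 6

x ⊛ y = [2, 0, 6]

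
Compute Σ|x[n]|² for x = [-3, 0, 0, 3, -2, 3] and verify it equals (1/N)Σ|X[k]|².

Time domain:
Σ|x[n]|² = |-3|² + |0|² + |0|² + |3|² + |-2|² + |3|² = 31.0000

Frequency domain:
(1/6)Σ|X[k]|² = (1/6)(|1|² + |-3.5000+0.8660i|² + |-0.5000+4.3301i|² + |-11|² + |-0.5000-4.3301i|² + |-3.5000-0.8660i|²) = (1/6)·186.0000 = 31.0000

Both sides agree, confirming Parseval's theorem.

Σ|x[n]|² = (1/N)Σ|X[k]|² = 31.0000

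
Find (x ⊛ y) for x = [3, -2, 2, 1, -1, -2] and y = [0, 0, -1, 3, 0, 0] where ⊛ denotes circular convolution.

(x ⊛ y)[n] = Σ(m=0 to 5) x[m] · y[(n-m) mod 6]

Computing each output sample:
(x ⊛ y)[0] = 4
(x ⊛ y)[1] = -1
(x ⊛ y)[2] = -9
(x ⊛ y)[3] = 11
(x ⊛ y)[4] = -8
(x ⊛ y)[5] = 5

x ⊛ y = [4, -1, -9, 11, -8, 5]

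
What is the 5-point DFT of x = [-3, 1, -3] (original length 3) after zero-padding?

Original 3-point DFT: [-5, -2.0000-3.4641i, -2.0000+3.4641i]
Zero-padded 5-point DFT provides frequency interpolation.

DFT_5([x, 0, ...]) = [-5, -0.2639+0.8123i, -4.7361-3.4410i, -4.7361+3.4410i, -0.2639-0.8123i]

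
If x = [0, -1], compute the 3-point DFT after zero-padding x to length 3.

Original 2-point DFT: [-1, 1]
Zero-padded 3-point DFT provides frequency interpolation.

DFT_3([x, 0, ...]) = [-1, 0.5000+0.8660i, 0.5000-0.8660i]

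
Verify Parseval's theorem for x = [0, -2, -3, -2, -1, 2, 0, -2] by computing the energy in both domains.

Time domain:
Σ|x[n]|² = |0|² + |-2|² + |-3|² + |-2|² + |-1|² + |2|² + |0|² + |-2|² = 26.0000

Frequency domain:
(1/8)Σ|X[k]|² = (1/8)(|-8|² + |-1.8284+5.8284i|² + |2-4i|² + |3.8284-0.1716i|² + |0|² + |3.8284+0.1716i|² + |2+4i|² + |-1.8284-5.8284i|²) = (1/8)·208.0000 = 26.0000

Both sides agree, confirming Parseval's theorem.

Σ|x[n]|² = (1/N)Σ|X[k]|² = 26.0000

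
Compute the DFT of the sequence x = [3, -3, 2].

X[k] = Σ(n=0 to 2) x[n] · ω_3^(nk)
where ω_3 = e^(-2πi/3)

Computing each X[k]:
X[0] = 2
X[1] = 3.5000+4.3301i
X[2] = 3.5000-4.3301i

X = [2, 3.5000+4.3301i, 3.5000-4.3301i]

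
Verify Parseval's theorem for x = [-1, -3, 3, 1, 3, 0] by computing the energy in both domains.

Time domain:
Σ|x[n]|² = |-1|² + |-3|² + |3|² + |1|² + |3|² + |0|² = 29.0000

Frequency domain:
(1/6)Σ|X[k]|² = (1/6)(|3|² + |-6.5000+2.5981i|² + |-1.5000+2.5981i|² + |7|² + |-1.5000-2.5981i|² + |-6.5000-2.5981i|²) = (1/6)·174.0000 = 29.0000

Both sides agree, confirming Parseval's theorem.

Σ|x[n]|² = (1/N)Σ|X[k]|² = 29.0000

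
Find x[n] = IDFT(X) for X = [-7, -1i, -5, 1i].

x[n] = (1/4) Σ(k=0 to 3) X[k] · e^(2πikn/4)

Computing each x[n]:
x[0] = -3
x[1] = 0
x[2] = -3
x[3] = -1

x = [-3, 0, -3, -1]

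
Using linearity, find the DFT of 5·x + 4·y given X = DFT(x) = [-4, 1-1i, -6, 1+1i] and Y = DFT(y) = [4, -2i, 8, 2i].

By linearity: DFT(5x + 4y) = 5·DFT(x) + 4·DFT(y)
= 5·[-4, 1-1i, -6, 1+1i] + 4·[4, -2i, 8, 2i]

Computing element-wise:
Z[0] = 5·(-4) + 4·(4) = -4
Z[1] = 5·(1-1i) + 4·(-2i) = 5-13i
Z[2] = 5·(-6) + 4·(8) = 2
Z[3] = 5·(1+1i) + 4·(2i) = 5+13i

DFT(5x + 4y) = 5·X + 4·Y = [-4, 5-13i, 2, 5+13i]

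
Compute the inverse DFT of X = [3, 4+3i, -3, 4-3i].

x[n] = (1/4) Σ(k=0 to 3) X[k] · e^(2πikn/4)

Computing each x[n]:
x[0] = 2
x[1] = 0
x[2] = -2
x[3] = 3

x = [2, 0, -2, 3]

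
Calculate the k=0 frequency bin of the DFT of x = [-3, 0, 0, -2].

X[0] = Σ(n=0 to 3) x[n] · ω_4^0 = Σ x[n]
= (-3) + (0) + (0) + (-2)

X[0] = -5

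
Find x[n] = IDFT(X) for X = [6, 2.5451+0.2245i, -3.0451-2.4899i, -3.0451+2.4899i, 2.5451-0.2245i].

x[n] = (1/5) Σ(k=0 to 4) X[k] · e^(2πikn/5)

Computing each x[n]:
x[0] = 1
x[1] = 3
x[2] = -1
x[3] = 1
x[4] = 2

x = [1, 3, -1, 1, 2]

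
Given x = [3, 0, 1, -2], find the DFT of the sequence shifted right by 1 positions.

Time shift by 1: X_shifted[k] = ω_4^(1k) · X[k]
Shifted x = [-2, 3, 0, 1]

DFT(x[n-1]) = [2, -2-2i, -6, -2+2i]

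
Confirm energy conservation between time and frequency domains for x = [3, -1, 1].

Time domain:
Σ|x[n]|² = |3|² + |-1|² + |1|² = 11.0000

Frequency domain:
(1/3)Σ|X[k]|² = (1/3)(|3|² + |3.0000+1.7321i|² + |3.0000-1.7321i|²) = (1/3)·33.0000 = 11.0000

Both sides agree, confirming Parseval's theorem.

Σ|x[n]|² = (1/N)Σ|X[k]|² = 11.0000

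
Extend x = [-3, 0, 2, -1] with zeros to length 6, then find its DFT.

Original 4-point DFT: [-2, -5-1i, 0, -5+1i]
Zero-padded 6-point DFT provides frequency interpolation.

DFT_6([x, 0, ...]) = [-2, -3.0000-1.7321i, -5.0000+1.7321i, 0, -5.0000-1.7321i, -3.0000+1.7321i]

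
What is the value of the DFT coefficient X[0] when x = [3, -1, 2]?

X[0] = Σ(n=0 to 2) x[n] · ω_3^0 = Σ x[n]
= (3) + (-1) + (2)

X[0] = 4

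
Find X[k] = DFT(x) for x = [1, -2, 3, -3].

X[k] = Σ(n=0 to 3) x[n] · ω_4^(nk)
where ω_4 = e^(-2πi/4)

Computing each X[k]:
X[0] = -1
X[1] = -2-1i
X[2] = 9
X[3] = -2+1i

X = [-1, -2-1i, 9, -2+1i]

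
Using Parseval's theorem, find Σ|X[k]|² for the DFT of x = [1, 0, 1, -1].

Parseval: Σ|x[n]|² = (1/N)Σ|X[k]|², so Σ|X[k]|² = N·Σ|x[n]|² = 4·3.0000

Σ|X[k]|² = N·Σ|x[n]|² = 4·3.0000 = 12.0000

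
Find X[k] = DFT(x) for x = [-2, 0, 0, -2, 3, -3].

X[k] = Σ(n=0 to 5) x[n] · ω_6^(nk)
where ω_6 = e^(-2πi/6)

Computing each X[k]:
X[0] = -4
X[1] = -3
X[2] = -4.0000-5.1962i
X[3] = 6
X[4] = -4.0000+5.1962i
X[5] = -3

X = [-4, -3, -4.0000-5.1962i, 6, -4.0000+5.1962i, -3]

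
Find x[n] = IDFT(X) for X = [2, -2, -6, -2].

x[n] = (1/4) Σ(k=0 to 3) X[k] · e^(2πikn/4)

Computing each x[n]:
x[0] = -2
x[1] = 2
x[2] = 0
x[3] = 2

x = [-2, 2, 0, 2]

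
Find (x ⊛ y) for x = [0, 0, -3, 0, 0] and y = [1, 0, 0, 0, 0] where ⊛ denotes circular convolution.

(x ⊛ y)[n] = Σ(m=0 to 4) x[m] · y[(n-m) mod 5]

Computing each output sample:
(x ⊛ y)[0] = 0
(x ⊛ y)[1] = 0
(x ⊛ y)[2] = -3
(x ⊛ y)[3] = 0
(x ⊛ y)[4] = 0

x ⊛ y = [0, 0, -3, 0, 0]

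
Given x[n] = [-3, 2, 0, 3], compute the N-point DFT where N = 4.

X[k] = Σ(n=0 to 3) x[n] · ω_4^(nk)
where ω_4 = e^(-2πi/4)

Computing each X[k]:
X[0] = 2
X[1] = -3+1i
X[2] = -8
X[3] = -3-1i

X = [2, -3+1i, -8, -3-1i]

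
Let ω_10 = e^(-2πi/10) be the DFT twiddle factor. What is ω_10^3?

ω_10^3 = e^(-2πi·3/10)
= cos(-2π·3/10) + i·sin(-2π·3/10)
= cos(-6π/10) + i·sin(-6π/10)

ω_10^3 = cos(-6π/10) + i·sin(-6π/10) = -0.3090-0.9511i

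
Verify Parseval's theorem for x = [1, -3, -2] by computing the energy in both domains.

Time domain:
Σ|x[n]|² = |1|² + |-3|² + |-2|² = 14.0000

Frequency domain:
(1/3)Σ|X[k]|² = (1/3)(|-4|² + |3.5000+0.8660i|² + |3.5000-0.8660i|²) = (1/3)·42.0000 = 14.0000

Both sides agree, confirming Parseval's theorem.

Σ|x[n]|² = (1/N)Σ|X[k]|² = 14.0000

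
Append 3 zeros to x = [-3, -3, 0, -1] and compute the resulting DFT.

Original 4-point DFT: [-7, -3+2i, 1, -3-2i]
Zero-padded 7-point DFT provides frequency interpolation.

DFT_7([x, 0, ...]) = [-7, -3.9695+2.7794i, -2.9559+2.1430i, -0.0746+2.2766i, -0.0746-2.2766i, -2.9559-2.1430i, -3.9695-2.7794i]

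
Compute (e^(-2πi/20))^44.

Since ω_20^20 = 1, powers reduce modulo 20.
44 mod 20 = 4
So ω_20^44 = ω_20^4 = e^(-2πi·4/20)

ω_20^44 = ω_20^4 = 0.3090-0.9511i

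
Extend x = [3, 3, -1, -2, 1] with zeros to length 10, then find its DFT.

Original 5-point DFT: [4, 6.6631-2.4899i, -1.1631-0.2245i, -1.1631+0.2245i, 6.6631+2.4899i]
Zero-padded 10-point DFT provides frequency interpolation.

DFT_10([x, 0, ...]) = [4, 4.9271+0.5020i, 6.6631-2.4899i, 1.5729-5.5676i, -1.1631-0.2245i, 2, -1.1631+0.2245i, 1.5729+5.5676i, 6.6631+2.4899i, 4.9271-0.5020i]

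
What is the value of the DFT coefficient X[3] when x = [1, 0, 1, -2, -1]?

X[3] = Σ(n=0 to 4) x[n] · ω_5^(3n) where ω_5 = e^(-2πi/5)
= (1)·ω_5^0 + (0)·ω_5^3 + (1)·ω_5^6 + (-2)·ω_5^9 + (-1)·ω_5^12

X[3] = 1.5000-2.2654i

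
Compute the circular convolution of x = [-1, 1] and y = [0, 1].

(x ⊛ y)[n] = Σ(m=0 to 1) x[m] · y[(n-m) mod 2]

Computing each output sample:
(x ⊛ y)[0] = 1
(x ⊛ y)[1] = -1

x ⊛ y = [1, -1]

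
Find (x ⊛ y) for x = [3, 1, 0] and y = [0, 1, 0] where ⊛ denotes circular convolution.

(x ⊛ y)[n] = Σ(m=0 to 2) x[m] · y[(n-m) mod 3]

Computing each output sample:
(x ⊛ y)[0] = 0
(x ⊛ y)[1] = 3
(x ⊛ y)[2] = 1

x ⊛ y = [0, 3, 1]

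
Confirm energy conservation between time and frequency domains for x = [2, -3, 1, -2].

Time domain:
Σ|x[n]|² = |2|² + |-3|² + |1|² + |-2|² = 18.0000

Frequency domain:
(1/4)Σ|X[k]|² = (1/4)(|-2|² + |1+1i|² + |8|² + |1-1i|²) = (1/4)·72.0000 = 18.0000

Both sides agree, confirming Parseval's theorem.

Σ|x[n]|² = (1/N)Σ|X[k]|² = 18.0000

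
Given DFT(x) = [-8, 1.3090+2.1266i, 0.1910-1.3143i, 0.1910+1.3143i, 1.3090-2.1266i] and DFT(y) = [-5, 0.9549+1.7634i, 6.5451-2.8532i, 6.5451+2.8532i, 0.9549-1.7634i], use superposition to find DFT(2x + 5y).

By linearity: DFT(2x + 5y) = 2·DFT(x) + 5·DFT(y)
= 2·[-8, 1.3090+2.1266i, 0.1910-1.3143i, 0.1910+1.3143i, 1.3090-2.1266i] + 5·[-5, 0.9549+1.7634i, 6.5451-2.8532i, 6.5451+2.8532i, 0.9549-1.7634i]

Computing element-wise:
Z[0] = 2·(-8) + 5·(-5) = -41
Z[1] = 2·(1.3090+2.1266i) + 5·(0.9549+1.7634i) = 7.3925+13.0702i
Z[2] = 2·(0.1910-1.3143i) + 5·(6.5451-2.8532i) = 33.1075-16.8946i
Z[3] = 2·(0.1910+1.3143i) + 5·(6.5451+2.8532i) = 33.1075+16.8946i
Z[4] = 2·(1.3090-2.1266i) + 5·(0.9549-1.7634i) = 7.3925-13.0702i

DFT(2x + 5y) = 2·X + 5·Y = [-41, 7.3925+13.0702i, 33.1075-16.8946i, 33.1075+16.8946i, 7.3925-13.0702i]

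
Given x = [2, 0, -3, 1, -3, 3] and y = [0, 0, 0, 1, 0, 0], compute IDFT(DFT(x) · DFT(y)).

(x ⊛ y)[n] = Σ(m=0 to 5) x[m] · y[(n-m) mod 6]

Computing each output sample:
(x ⊛ y)[0] = 1
(x ⊛ y)[1] = -3
(x ⊛ y)[2] = 3
(x ⊛ y)[3] = 2
(x ⊛ y)[4] = 0
(x ⊛ y)[5] = -3

x ⊛ y = [1, -3, 3, 2, 0, -3]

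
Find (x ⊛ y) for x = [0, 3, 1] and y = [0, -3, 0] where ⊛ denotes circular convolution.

(x ⊛ y)[n] = Σ(m=0 to 2) x[m] · y[(n-m) mod 3]

Computing each output sample:
(x ⊛ y)[0] = -3
(x ⊛ y)[1] = 0
(x ⊛ y)[2] = -9

x ⊛ y = [-3, 0, -9]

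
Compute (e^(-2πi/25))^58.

Since ω_25^25 = 1, powers reduce modulo 25.
58 mod 25 = 8
So ω_25^58 = ω_25^8 = e^(-2πi·8/25)

ω_25^58 = ω_25^8 = -0.4258-0.9048i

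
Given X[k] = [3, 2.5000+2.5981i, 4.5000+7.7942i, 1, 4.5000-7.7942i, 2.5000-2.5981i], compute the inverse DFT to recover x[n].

x[n] = (1/6) Σ(k=0 to 5) X[k] · e^(2πikn/6)

Computing each x[n]:
x[0] = 3
x[1] = -3
x[2] = 1
x[3] = 1
x[4] = -2
x[5] = 3

x = [3, -3, 1, 1, -2, 3]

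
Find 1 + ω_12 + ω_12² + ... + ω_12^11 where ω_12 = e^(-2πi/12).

Sum of all nth roots of unity equals 0 for n > 1 (geometric series with r ≠ 1).

0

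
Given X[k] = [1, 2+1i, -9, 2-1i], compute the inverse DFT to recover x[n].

x[n] = (1/4) Σ(k=0 to 3) X[k] · e^(2πikn/4)

Computing each x[n]:
x[0] = -1
x[1] = 2
x[2] = -3
x[3] = 3

x = [-1, 2, -3, 3]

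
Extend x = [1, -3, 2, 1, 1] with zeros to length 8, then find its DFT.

Original 5-point DFT: [2, -2.0451+3.2164i, 3.5451+3.3022i, 3.5451-3.3022i, -2.0451-3.2164i]
Zero-padded 8-point DFT provides frequency interpolation.

DFT_8([x, 0, ...]) = [2, -2.8284-0.5858i, 4i, 2.8284+3.4142i, 6, 2.8284-3.4142i, -4i, -2.8284+0.5858i]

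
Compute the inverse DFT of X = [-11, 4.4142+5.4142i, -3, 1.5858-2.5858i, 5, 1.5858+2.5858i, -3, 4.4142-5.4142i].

x[n] = (1/8) Σ(k=0 to 7) X[k] · e^(2πikn/8)

Computing each x[n]:
x[0] = 0
x[1] = -2
x[2] = -2
x[3] = -3
x[4] = -3
x[5] = -2
x[6] = 2
x[7] = -1

x = [0, -2, -2, -3, -3, -2, 2, -1]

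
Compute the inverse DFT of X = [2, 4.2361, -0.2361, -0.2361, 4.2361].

x[n] = (1/5) Σ(k=0 to 4) X[k] · e^(2πikn/5)

Computing each x[n]:
x[0] = 2
x[1] = 1
x[2] = -1
x[3] = -1
x[4] = 1

x = [2, 1, -1, -1, 1]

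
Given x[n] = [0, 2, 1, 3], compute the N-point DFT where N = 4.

X[k] = Σ(n=0 to 3) x[n] · ω_4^(nk)
where ω_4 = e^(-2πi/4)

Computing each X[k]:
X[0] = 6
X[1] = -1+1i
X[2] = -4
X[3] = -1-1i

X = [6, -1+1i, -4, -1-1i]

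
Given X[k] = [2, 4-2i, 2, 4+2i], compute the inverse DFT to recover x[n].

x[n] = (1/4) Σ(k=0 to 3) X[k] · e^(2πikn/4)

Computing each x[n]:
x[0] = 3
x[1] = 1
x[2] = -1
x[3] = -1

x = [3, 1, -1, -1]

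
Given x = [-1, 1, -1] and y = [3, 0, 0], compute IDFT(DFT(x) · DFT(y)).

(x ⊛ y)[n] = Σ(m=0 to 2) x[m] · y[(n-m) mod 3]

Computing each output sample:
(x ⊛ y)[0] = -3
(x ⊛ y)[1] = 3
(x ⊛ y)[2] = -3

x ⊛ y = [-3, 3, -3]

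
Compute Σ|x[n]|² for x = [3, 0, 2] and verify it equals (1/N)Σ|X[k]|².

Time domain:
Σ|x[n]|² = |3|² + |0|² + |2|² = 13.0000

Frequency domain:
(1/3)Σ|X[k]|² = (1/3)(|5|² + |2.0000+1.7321i|² + |2.0000-1.7321i|²) = (1/3)·39.0000 = 13.0000

Both sides agree, confirming Parseval's theorem.

Σ|x[n]|² = (1/N)Σ|X[k]|² = 13.0000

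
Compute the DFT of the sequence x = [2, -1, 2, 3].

X[k] = Σ(n=0 to 3) x[n] · ω_4^(nk)
where ω_4 = e^(-2πi/4)

Computing each X[k]:
X[0] = 6
X[1] = 4i
X[2] = 2
X[3] = -4i

X = [6, 4i, 2, -4i]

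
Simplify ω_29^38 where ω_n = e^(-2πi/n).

Since ω_29^29 = 1, powers reduce modulo 29.
38 mod 29 = 9
So ω_29^38 = ω_29^9 = e^(-2πi·9/29)

ω_29^38 = ω_29^9 = -0.3701-0.9290i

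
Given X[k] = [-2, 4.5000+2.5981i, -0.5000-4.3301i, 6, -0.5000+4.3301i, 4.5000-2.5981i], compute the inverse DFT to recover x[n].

x[n] = (1/6) Σ(k=0 to 5) X[k] · e^(2πikn/6)

Computing each x[n]:
x[0] = 2
x[1] = 0
x[2] = -2
x[3] = -3
x[4] = 2
x[5] = -1

x = [2, 0, -2, -3, 2, -1]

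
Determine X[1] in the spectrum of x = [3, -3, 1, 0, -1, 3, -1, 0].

X[1] = Σ(n=0 to 7) x[n] · ω_8^(1n) where ω_8 = e^(-2πi/8)
= (3)·ω_8^0 + (-3)·ω_8^1 + (1)·ω_8^2 + (0)·ω_8^3 + (-1)·ω_8^4 + (3)·ω_8^5 + (-1)·ω_8^6 + (0)·ω_8^7

X[1] = -0.2426+2.2426i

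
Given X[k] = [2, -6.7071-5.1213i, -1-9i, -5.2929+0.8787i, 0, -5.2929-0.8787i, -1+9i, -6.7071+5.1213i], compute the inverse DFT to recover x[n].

x[n] = (1/8) Σ(k=0 to 7) X[k] · e^(2πikn/8)

Computing each x[n]:
x[0] = -3
x[1] = 3
x[2] = 2
x[3] = -1
x[4] = 3
x[5] = 2
x[6] = -1
x[7] = -3

x = [-3, 3, 2, -1, 3, 2, -1, -3]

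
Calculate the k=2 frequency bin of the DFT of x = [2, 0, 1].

X[2] = Σ(n=0 to 2) x[n] · ω_3^(2n) where ω_3 = e^(-2πi/3)
= (2)·ω_3^0 + (0)·ω_3^2 + (1)·ω_3^4

X[2] = 1.5000-0.8660i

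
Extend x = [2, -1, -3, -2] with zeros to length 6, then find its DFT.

Original 4-point DFT: [-4, 5-1i, 2, 5+1i]
Zero-padded 6-point DFT provides frequency interpolation.

DFT_6([x, 0, ...]) = [-4, 5.0000+3.4641i, 2.0000-1.7321i, 2, 2.0000+1.7321i, 5.0000-3.4641i]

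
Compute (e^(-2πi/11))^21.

Since ω_11^11 = 1, powers reduce modulo 11.
21 mod 11 = 10
So ω_11^21 = ω_11^10 = e^(-2πi·10/11)

ω_11^21 = ω_11^10 = 0.8413+0.5406i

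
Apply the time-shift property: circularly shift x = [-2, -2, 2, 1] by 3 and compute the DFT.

Time shift by 3: X_shifted[k] = ω_4^(3k) · X[k]
Shifted x = [-2, 2, 1, -2]

DFT(x[n-3]) = [-1, -3-4i, -1, -3+4i]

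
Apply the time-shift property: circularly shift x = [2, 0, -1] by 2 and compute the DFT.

Time shift by 2: X_shifted[k] = ω_3^(2k) · X[k]
Shifted x = [0, -1, 2]

DFT(x[n-2]) = [1, -0.5000+2.5981i, -0.5000-2.5981i]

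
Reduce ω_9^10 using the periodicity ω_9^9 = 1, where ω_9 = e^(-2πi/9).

Since ω_9^9 = 1, powers reduce modulo 9.
10 mod 9 = 1
So ω_9^10 = ω_9^1 = e^(-2πi·1/9)

ω_9^10 = ω_9^1 = 0.7660-0.6428i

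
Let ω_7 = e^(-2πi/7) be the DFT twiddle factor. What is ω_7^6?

ω_7^6 = e^(-2πi·6/7)
= cos(-2π·6/7) + i·sin(-2π·6/7)
= cos(-12π/7) + i·sin(-12π/7)

ω_7^6 = cos(-12π/7) + i·sin(-12π/7) = 0.6235+0.7818i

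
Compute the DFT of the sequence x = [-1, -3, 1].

X[k] = Σ(n=0 to 2) x[n] · ω_3^(nk)
where ω_3 = e^(-2πi/3)

Computing each X[k]:
X[0] = -3
X[1] = 3.4641i
X[2] = -3.4641i

X = [-3, 3.4641i, -3.4641i]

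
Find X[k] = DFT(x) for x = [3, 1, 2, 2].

X[k] = Σ(n=0 to 3) x[n] · ω_4^(nk)
where ω_4 = e^(-2πi/4)

Computing each X[k]:
X[0] = 8
X[1] = 1+1i
X[2] = 2
X[3] = 1-1i

X = [8, 1+1i, 2, 1-1i]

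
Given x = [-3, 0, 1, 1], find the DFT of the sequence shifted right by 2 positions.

Time shift by 2: X_shifted[k] = ω_4^(2k) · X[k]
Shifted x = [1, 1, -3, 0]

DFT(x[n-2]) = [-1, 4-1i, -3, 4+1i]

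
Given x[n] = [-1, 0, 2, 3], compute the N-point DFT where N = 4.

X[k] = Σ(n=0 to 3) x[n] · ω_4^(nk)
where ω_4 = e^(-2πi/4)

Computing each X[k]:
X[0] = 4
X[1] = -3+3i
X[2] = -2
X[3] = -3-3i

X = [4, -3+3i, -2, -3-3i]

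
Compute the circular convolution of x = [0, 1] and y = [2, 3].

(x ⊛ y)[n] = Σ(m=0 to 1) x[m] · y[(n-m) mod 2]

Computing each output sample:
(x ⊛ y)[0] = 3
(x ⊛ y)[1] = 2

x ⊛ y = [3, 2]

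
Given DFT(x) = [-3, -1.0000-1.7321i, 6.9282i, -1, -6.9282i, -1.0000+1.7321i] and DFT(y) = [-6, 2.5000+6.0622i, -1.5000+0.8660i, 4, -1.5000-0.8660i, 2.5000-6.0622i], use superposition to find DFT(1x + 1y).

By linearity: DFT(1x + 1y) = 1·DFT(x) + 1·DFT(y)
= 1·[-3, -1.0000-1.7321i, 6.9282i, -1, -6.9282i, -1.0000+1.7321i] + 1·[-6, 2.5000+6.0622i, -1.5000+0.8660i, 4, -1.5000-0.8660i, 2.5000-6.0622i]

Computing element-wise:
Z[0] = 1·(-3) + 1·(-6) = -9
Z[1] = 1·(-1.0000-1.7321i) + 1·(2.5000+6.0622i) = 1.5000+4.3301i
Z[2] = 1·(6.9282i) + 1·(-1.5000+0.8660i) = -1.5000+7.7942i
Z[3] = 1·(-1) + 1·(4) = 3
Z[4] = 1·(-6.9282i) + 1·(-1.5000-0.8660i) = -1.5000-7.7942i
Z[5] = 1·(-1.0000+1.7321i) + 1·(2.5000-6.0622i) = 1.5000-4.3301i

DFT(1x + 1y) = 1·X + 1·Y = [-9, 1.5000+4.3301i, -1.5000+7.7942i, 3, -1.5000-7.7942i, 1.5000-4.3301i]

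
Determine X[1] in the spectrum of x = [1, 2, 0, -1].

X[1] = Σ(n=0 to 3) x[n] · ω_4^(1n) where ω_4 = e^(-2πi/4)
= (1)·ω_4^0 + (2)·ω_4^1 + (0)·ω_4^2 + (-1)·ω_4^3

X[1] = 1-3i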